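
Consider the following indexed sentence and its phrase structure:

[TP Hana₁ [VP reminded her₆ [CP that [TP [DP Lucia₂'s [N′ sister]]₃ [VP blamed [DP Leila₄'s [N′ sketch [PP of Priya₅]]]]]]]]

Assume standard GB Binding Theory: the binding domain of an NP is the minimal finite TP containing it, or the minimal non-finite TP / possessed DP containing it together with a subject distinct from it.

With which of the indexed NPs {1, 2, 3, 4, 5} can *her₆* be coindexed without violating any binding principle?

*her* is a pronoun, so Principle B applies: it must be free in its binding domain.
Binding domain of *her₆*: the matrix TP, whose subject is Hana₁.
*Hana₁* c-commands the pronoun within its binding domain → coindexation would violate Principle B.
*Lucia₂*: the pronoun c-commands this R-expression → coindexation would violate Principle C on *Lucia₂*.
*[Lucia₂'s sister]₃*: the pronoun c-commands this R-expression → coindexation would violate Principle C on *[Lucia₂'s sister]₃*.
*Leila₄*: the pronoun c-commands this R-expression → coindexation would violate Principle C on *Leila₄*.
*Priya₅*: the pronoun c-commands this R-expression → coindexation would violate Principle C on *Priya₅*.

none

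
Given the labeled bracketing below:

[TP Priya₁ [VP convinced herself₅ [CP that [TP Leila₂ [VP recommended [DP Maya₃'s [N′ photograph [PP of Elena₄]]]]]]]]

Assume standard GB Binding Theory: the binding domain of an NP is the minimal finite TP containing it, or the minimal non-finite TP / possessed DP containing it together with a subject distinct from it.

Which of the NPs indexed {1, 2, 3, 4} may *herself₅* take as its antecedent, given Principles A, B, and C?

{1}

*herself* is an anaphor, so Principle A applies: it must be bound in its binding domain.
Binding domain of *herself₅*: the matrix TP, whose subject is Priya₁.
*Priya₁* c-commands the anaphor within its binding domain → licit binder.
*Leila₂* does not c-command the anaphor → cannot bind it.
*Maya₃* does not c-command the anaphor → cannot bind it.
*Elena₄* does not c-command the anaphor → cannot bind it.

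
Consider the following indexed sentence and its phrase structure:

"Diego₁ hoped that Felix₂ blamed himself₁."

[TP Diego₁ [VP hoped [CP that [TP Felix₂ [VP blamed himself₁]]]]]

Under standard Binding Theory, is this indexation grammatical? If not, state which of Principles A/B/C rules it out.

The two coindexed NPs are *Diego₁* and *himself₁*.
*himself₁* is an anaphor. Principle A requires it to be bound within its binding domain — the embedded TP, whose subject is Felix₂.
Within that domain it is c-commanded by *Felix₂*, which does not share its index.
*Diego₁* does c-command the anaphor, but from outside its binding domain.
The anaphor is unbound in its domain → Principle A violation.

Principle A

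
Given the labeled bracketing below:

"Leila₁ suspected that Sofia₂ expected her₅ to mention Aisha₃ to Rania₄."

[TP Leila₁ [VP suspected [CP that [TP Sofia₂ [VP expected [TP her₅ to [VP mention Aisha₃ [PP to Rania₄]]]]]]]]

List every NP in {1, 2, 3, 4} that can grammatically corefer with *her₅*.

{1}

*her* is a pronoun, so Principle B applies: it must be free in its binding domain.
Binding domain of *her₅*: the embedded TP, whose subject is Sofia₂.
*Leila₁* c-commands the pronoun but from outside its binding domain, and is not c-commanded by it → coindexation permitted.
*Sofia₂* c-commands the pronoun within its binding domain → coindexation would violate Principle B.
*Aisha₃*: the pronoun c-commands this R-expression → coindexation would violate Principle C on *Aisha₃*.
*Rania₄*: the pronoun c-commands this R-expression → coindexation would violate Principle C on *Rania₄*.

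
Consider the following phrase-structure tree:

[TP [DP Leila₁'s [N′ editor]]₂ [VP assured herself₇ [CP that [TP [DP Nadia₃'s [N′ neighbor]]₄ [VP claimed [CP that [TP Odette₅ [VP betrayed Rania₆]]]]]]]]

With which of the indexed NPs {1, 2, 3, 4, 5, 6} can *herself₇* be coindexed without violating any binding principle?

{2}

*herself* is an anaphor, so Principle A applies: it must be bound in its binding domain.
Binding domain of *herself₇*: the matrix TP, whose subject is [Leila₁'s editor]₂.
*Leila₁* does not c-command the anaphor → cannot bind it.
*[Leila₁'s editor]₂* c-commands the anaphor within its binding domain → licit binder.
*Nadia₃* does not c-command the anaphor → cannot bind it.
*[Nadia₃'s neighbor]₄* does not c-command the anaphor → cannot bind it.
*Odette₅* does not c-command the anaphor → cannot bind it.
*Rania₆* does not c-command the anaphor → cannot bind it.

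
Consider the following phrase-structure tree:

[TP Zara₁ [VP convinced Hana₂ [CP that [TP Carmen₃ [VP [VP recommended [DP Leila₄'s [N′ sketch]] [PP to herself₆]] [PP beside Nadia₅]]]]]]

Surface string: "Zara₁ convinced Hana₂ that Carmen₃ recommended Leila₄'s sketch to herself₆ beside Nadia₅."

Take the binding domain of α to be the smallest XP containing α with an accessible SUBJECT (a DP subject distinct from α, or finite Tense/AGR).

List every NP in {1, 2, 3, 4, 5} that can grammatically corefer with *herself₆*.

*herself* is an anaphor, so Principle A applies: it must be bound in its binding domain.
Binding domain of *herself₆*: the embedded TP, whose subject is Carmen₃.
*Zara₁* c-commands the anaphor but is outside its binding domain → cannot satisfy Principle A.
*Hana₂* c-commands the anaphor but is outside its binding domain → cannot satisfy Principle A.
*Carmen₃* c-commands the anaphor within its binding domain → licit binder.
*Leila₄* does not c-command the anaphor → cannot bind it.
*Nadia₅* does not c-command the anaphor → cannot bind it.

{3}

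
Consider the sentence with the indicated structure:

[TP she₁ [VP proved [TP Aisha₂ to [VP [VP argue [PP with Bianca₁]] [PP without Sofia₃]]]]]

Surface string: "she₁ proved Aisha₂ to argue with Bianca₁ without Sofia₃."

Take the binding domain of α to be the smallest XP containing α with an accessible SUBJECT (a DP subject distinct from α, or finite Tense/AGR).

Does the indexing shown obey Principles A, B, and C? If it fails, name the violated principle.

Principle C

The two coindexed NPs are *she₁* and *Bianca₁*.
*Bianca₁* is an R-expression. Principle C requires it to be free everywhere.
*she₁* c-commands it and carries the same index.
The R-expression is bound → Principle C violation.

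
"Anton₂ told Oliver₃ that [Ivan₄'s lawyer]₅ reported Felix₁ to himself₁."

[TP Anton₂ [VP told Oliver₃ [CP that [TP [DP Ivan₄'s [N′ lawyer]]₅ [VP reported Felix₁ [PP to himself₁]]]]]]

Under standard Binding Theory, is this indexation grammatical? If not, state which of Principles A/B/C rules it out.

The two coindexed NPs are *Felix₁* and *himself₁*.
*himself₁* is an anaphor; its binding domain is the embedded TP, whose subject is [Ivan₄'s lawyer]₅. *Felix₁* c-commands it within that domain and shares its index, so Principle A is satisfied.
*Felix₁* is an R-expression; *himself₁* does not c-command it, and no other NP shares its index, so Principle C is satisfied.
All principles are respected.

grammatical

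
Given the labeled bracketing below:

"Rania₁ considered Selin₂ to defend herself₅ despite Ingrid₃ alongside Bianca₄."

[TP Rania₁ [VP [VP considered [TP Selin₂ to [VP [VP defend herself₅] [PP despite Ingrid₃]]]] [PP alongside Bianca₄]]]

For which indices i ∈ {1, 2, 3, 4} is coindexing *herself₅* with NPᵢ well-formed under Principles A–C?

{2}

*herself* is an anaphor, so Principle A applies: it must be bound in its binding domain.
Binding domain of *herself₅*: the embedded TP, whose subject is Selin₂.
*Rania₁* c-commands the anaphor but is outside its binding domain → cannot satisfy Principle A.
*Selin₂* c-commands the anaphor within its binding domain → licit binder.
*Ingrid₃* does not c-command the anaphor → cannot bind it.
*Bianca₄* does not c-command the anaphor → cannot bind it.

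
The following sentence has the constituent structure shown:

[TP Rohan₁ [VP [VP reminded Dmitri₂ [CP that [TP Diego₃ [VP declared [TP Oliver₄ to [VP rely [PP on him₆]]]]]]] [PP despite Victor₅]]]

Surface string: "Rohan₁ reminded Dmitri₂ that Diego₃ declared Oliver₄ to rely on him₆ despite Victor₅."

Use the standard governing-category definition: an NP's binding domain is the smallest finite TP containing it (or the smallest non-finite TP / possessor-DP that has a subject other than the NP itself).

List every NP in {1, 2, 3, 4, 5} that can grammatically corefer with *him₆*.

{1, 2, 3, 5}

*him* is a pronoun, so Principle B applies: it must be free in its binding domain.
Binding domain of *him₆*: the embedded TP, whose subject is Oliver₄.
*Rohan₁* c-commands the pronoun but from outside its binding domain, and is not c-commanded by it → coindexation permitted.
*Dmitri₂* c-commands the pronoun but from outside its binding domain, and is not c-commanded by it → coindexation permitted.
*Diego₃* c-commands the pronoun but from outside its binding domain, and is not c-commanded by it → coindexation permitted.
*Oliver₄* c-commands the pronoun within its binding domain → coindexation would violate Principle B.
*Victor₅* and the pronoun do not c-command one another → neither Principle B nor Principle C is at stake; coindexation permitted.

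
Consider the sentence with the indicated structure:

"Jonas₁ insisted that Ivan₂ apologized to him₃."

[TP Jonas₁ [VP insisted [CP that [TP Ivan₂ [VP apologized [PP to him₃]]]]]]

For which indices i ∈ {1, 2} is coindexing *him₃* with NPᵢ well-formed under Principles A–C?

{1}

*him* is a pronoun, so Principle B applies: it must be free in its binding domain.
Binding domain of *him₃*: the embedded TP, whose subject is Ivan₂.
*Jonas₁* c-commands the pronoun but from outside its binding domain, and is not c-commanded by it → coindexation permitted.
*Ivan₂* c-commands the pronoun within its binding domain → coindexation would violate Principle B.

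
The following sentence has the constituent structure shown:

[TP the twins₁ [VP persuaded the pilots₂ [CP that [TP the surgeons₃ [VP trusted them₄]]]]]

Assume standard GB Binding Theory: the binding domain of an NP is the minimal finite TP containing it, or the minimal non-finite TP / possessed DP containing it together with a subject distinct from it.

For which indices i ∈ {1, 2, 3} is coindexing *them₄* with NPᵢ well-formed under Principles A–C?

{1, 2}

*them* is a pronoun, so Principle B applies: it must be free in its binding domain.
Binding domain of *them₄*: the embedded TP, whose subject is the surgeons₃.
*the twins₁* c-commands the pronoun but from outside its binding domain, and is not c-commanded by it → coindexation permitted.
*the pilots₂* c-commands the pronoun but from outside its binding domain, and is not c-commanded by it → coindexation permitted.
*the surgeons₃* c-commands the pronoun within its binding domain → coindexation would violate Principle B.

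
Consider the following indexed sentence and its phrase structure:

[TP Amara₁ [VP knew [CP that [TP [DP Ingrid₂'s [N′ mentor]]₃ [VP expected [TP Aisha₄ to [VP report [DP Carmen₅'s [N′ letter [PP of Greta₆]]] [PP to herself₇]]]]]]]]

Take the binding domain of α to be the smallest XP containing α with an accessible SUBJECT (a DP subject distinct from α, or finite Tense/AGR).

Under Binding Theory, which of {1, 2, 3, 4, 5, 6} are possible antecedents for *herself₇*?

*herself* is an anaphor, so Principle A applies: it must be bound in its binding domain.
Binding domain of *herself₇*: the embedded TP, whose subject is Aisha₄.
*Amara₁* c-commands the anaphor but is outside its binding domain → cannot satisfy Principle A.
*Ingrid₂* does not c-command the anaphor → cannot bind it.
*[Ingrid₂'s mentor]₃* c-commands the anaphor but is outside its binding domain → cannot satisfy Principle A.
*Aisha₄* c-commands the anaphor within its binding domain → licit binder.
*Carmen₅* does not c-command the anaphor → cannot bind it.
*Greta₆* does not c-command the anaphor → cannot bind it.

{4}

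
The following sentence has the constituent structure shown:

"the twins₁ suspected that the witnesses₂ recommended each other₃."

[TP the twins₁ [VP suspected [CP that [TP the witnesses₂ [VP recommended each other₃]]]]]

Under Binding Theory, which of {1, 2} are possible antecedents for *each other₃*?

{2}

*each other* is an anaphor, so Principle A applies: it must be bound in its binding domain.
Binding domain of *each other₃*: the embedded TP, whose subject is the witnesses₂.
*the twins₁* c-commands the anaphor but is outside its binding domain → cannot satisfy Principle A.
*the witnesses₂* c-commands the anaphor within its binding domain → licit binder.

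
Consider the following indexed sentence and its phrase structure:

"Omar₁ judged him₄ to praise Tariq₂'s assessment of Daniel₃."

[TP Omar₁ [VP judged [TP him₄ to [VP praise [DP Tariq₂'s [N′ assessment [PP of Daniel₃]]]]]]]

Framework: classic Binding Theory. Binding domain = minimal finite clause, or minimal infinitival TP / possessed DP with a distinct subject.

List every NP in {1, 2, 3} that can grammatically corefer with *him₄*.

none

*him* is a pronoun, so Principle B applies: it must be free in its binding domain.
Binding domain of *him₄*: the matrix TP, whose subject is Omar₁.
*Omar₁* c-commands the pronoun within its binding domain → coindexation would violate Principle B.
*Tariq₂*: the pronoun c-commands this R-expression → coindexation would violate Principle C on *Tariq₂*.
*Daniel₃*: the pronoun c-commands this R-expression → coindexation would violate Principle C on *Daniel₃*.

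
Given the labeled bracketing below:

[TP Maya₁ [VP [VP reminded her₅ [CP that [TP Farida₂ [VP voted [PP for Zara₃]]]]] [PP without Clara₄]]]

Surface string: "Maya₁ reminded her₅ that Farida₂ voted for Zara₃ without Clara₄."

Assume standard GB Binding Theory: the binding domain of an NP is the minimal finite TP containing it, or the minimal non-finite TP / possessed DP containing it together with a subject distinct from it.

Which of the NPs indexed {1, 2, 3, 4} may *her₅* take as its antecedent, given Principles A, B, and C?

*her* is a pronoun, so Principle B applies: it must be free in its binding domain.
Binding domain of *her₅*: the matrix TP, whose subject is Maya₁.
*Maya₁* c-commands the pronoun within its binding domain → coindexation would violate Principle B.
*Farida₂*: the pronoun c-commands this R-expression → coindexation would violate Principle C on *Farida₂*.
*Zara₃*: the pronoun c-commands this R-expression → coindexation would violate Principle C on *Zara₃*.
*Clara₄* and the pronoun do not c-command one another → neither Principle B nor Principle C is at stake; coindexation permitted.

{4}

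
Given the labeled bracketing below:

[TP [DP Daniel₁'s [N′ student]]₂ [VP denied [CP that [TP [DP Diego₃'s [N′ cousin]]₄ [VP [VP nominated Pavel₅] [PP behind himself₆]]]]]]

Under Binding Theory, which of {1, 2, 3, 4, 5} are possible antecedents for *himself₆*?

*himself* is an anaphor, so Principle A applies: it must be bound in its binding domain.
Binding domain of *himself₆*: the embedded TP, whose subject is [Diego₃'s cousin]₄.
*Daniel₁* does not c-command the anaphor → cannot bind it.
*[Daniel₁'s student]₂* c-commands the anaphor but is outside its binding domain → cannot satisfy Principle A.
*Diego₃* does not c-command the anaphor → cannot bind it.
*[Diego₃'s cousin]₄* c-commands the anaphor within its binding domain → licit binder.
*Pavel₅* does not c-command the anaphor → cannot bind it.

{4}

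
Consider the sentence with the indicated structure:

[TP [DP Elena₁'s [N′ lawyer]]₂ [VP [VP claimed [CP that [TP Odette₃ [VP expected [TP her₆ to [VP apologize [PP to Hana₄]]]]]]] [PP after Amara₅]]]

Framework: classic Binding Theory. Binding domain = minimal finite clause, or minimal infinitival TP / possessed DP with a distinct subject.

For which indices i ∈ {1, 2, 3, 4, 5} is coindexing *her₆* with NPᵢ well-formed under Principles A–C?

{1, 2, 5}

*her* is a pronoun, so Principle B applies: it must be free in its binding domain.
Binding domain of *her₆*: the embedded TP, whose subject is Odette₃.
*Elena₁* and the pronoun do not c-command one another → neither Principle B nor Principle C is at stake; coindexation permitted.
*[Elena₁'s lawyer]₂* c-commands the pronoun but from outside its binding domain, and is not c-commanded by it → coindexation permitted.
*Odette₃* c-commands the pronoun within its binding domain → coindexation would violate Principle B.
*Hana₄*: the pronoun c-commands this R-expression → coindexation would violate Principle C on *Hana₄*.
*Amara₅* and the pronoun do not c-command one another → neither Principle B nor Principle C is at stake; coindexation permitted.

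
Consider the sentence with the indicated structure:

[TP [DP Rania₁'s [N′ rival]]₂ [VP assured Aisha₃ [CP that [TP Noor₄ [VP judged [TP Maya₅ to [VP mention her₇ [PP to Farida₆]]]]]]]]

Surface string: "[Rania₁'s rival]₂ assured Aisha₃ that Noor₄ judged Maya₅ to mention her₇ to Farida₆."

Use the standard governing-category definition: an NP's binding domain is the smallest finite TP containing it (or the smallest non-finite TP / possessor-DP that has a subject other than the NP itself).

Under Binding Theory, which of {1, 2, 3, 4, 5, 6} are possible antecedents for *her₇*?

{1, 2, 3, 4}

*her* is a pronoun, so Principle B applies: it must be free in its binding domain.
Binding domain of *her₇*: the embedded TP, whose subject is Maya₅.
*Rania₁* and the pronoun do not c-command one another → neither Principle B nor Principle C is at stake; coindexation permitted.
*[Rania₁'s rival]₂* c-commands the pronoun but from outside its binding domain, and is not c-commanded by it → coindexation permitted.
*Aisha₃* c-commands the pronoun but from outside its binding domain, and is not c-commanded by it → coindexation permitted.
*Noor₄* c-commands the pronoun but from outside its binding domain, and is not c-commanded by it → coindexation permitted.
*Maya₅* c-commands the pronoun within its binding domain → coindexation would violate Principle B.
*Farida₆*: the pronoun c-commands this R-expression → coindexation would violate Principle C on *Farida₆*.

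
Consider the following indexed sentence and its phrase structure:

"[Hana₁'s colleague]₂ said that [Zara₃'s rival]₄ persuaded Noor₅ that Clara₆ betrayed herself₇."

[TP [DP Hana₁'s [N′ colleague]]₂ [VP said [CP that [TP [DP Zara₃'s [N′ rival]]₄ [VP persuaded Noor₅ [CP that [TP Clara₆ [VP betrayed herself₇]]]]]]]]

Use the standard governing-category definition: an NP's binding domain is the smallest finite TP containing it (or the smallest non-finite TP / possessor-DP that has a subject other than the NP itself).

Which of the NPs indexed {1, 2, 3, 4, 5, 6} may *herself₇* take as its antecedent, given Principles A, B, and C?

{6}

*herself* is an anaphor, so Principle A applies: it must be bound in its binding domain.
Binding domain of *herself₇*: the embedded TP, whose subject is Clara₆.
*Hana₁* does not c-command the anaphor → cannot bind it.
*[Hana₁'s colleague]₂* c-commands the anaphor but is outside its binding domain → cannot satisfy Principle A.
*Zara₃* does not c-command the anaphor → cannot bind it.
*[Zara₃'s rival]₄* c-commands the anaphor but is outside its binding domain → cannot satisfy Principle A.
*Noor₅* c-commands the anaphor but is outside its binding domain → cannot satisfy Principle A.
*Clara₆* c-commands the anaphor within its binding domain → licit binder.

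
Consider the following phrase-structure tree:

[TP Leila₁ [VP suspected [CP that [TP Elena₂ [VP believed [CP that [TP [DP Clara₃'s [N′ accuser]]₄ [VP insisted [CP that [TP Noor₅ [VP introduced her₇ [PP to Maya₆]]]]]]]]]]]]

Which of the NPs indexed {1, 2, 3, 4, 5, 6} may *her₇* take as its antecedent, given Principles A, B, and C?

*her* is a pronoun, so Principle B applies: it must be free in its binding domain.
Binding domain of *her₇*: the embedded TP, whose subject is Noor₅.
*Leila₁* c-commands the pronoun but from outside its binding domain, and is not c-commanded by it → coindexation permitted.
*Elena₂* c-commands the pronoun but from outside its binding domain, and is not c-commanded by it → coindexation permitted.
*Clara₃* and the pronoun do not c-command one another → neither Principle B nor Principle C is at stake; coindexation permitted.
*[Clara₃'s accuser]₄* c-commands the pronoun but from outside its binding domain, and is not c-commanded by it → coindexation permitted.
*Noor₅* c-commands the pronoun within its binding domain → coindexation would violate Principle B.
*Maya₆*: the pronoun c-commands this R-expression → coindexation would violate Principle C on *Maya₆*.

{1, 2, 3, 4}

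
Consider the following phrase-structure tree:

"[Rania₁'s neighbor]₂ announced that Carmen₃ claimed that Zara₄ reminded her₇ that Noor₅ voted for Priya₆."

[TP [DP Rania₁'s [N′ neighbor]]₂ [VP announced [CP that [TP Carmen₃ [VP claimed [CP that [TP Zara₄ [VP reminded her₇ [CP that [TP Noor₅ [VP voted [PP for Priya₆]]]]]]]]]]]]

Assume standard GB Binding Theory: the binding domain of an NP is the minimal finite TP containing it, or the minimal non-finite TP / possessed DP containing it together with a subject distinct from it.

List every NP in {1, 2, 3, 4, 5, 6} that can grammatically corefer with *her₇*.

{1, 2, 3}

*her* is a pronoun, so Principle B applies: it must be free in its binding domain.
Binding domain of *her₇*: the embedded TP, whose subject is Zara₄.
*Rania₁* and the pronoun do not c-command one another → neither Principle B nor Principle C is at stake; coindexation permitted.
*[Rania₁'s neighbor]₂* c-commands the pronoun but from outside its binding domain, and is not c-commanded by it → coindexation permitted.
*Carmen₃* c-commands the pronoun but from outside its binding domain, and is not c-commanded by it → coindexation permitted.
*Zara₄* c-commands the pronoun within its binding domain → coindexation would violate Principle B.
*Noor₅*: the pronoun c-commands this R-expression → coindexation would violate Principle C on *Noor₅*.
*Priya₆*: the pronoun c-commands this R-expression → coindexation would violate Principle C on *Priya₆*.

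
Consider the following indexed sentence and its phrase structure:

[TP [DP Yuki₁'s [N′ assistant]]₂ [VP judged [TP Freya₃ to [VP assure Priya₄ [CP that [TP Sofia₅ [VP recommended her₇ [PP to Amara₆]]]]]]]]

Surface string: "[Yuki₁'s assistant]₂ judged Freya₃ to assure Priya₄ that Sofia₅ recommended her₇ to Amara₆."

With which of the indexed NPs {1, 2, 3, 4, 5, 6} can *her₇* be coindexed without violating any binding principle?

{1, 2, 3, 4}

*her* is a pronoun, so Principle B applies: it must be free in its binding domain.
Binding domain of *her₇*: the embedded TP, whose subject is Sofia₅.
*Yuki₁* and the pronoun do not c-command one another → neither Principle B nor Principle C is at stake; coindexation permitted.
*[Yuki₁'s assistant]₂* c-commands the pronoun but from outside its binding domain, and is not c-commanded by it → coindexation permitted.
*Freya₃* c-commands the pronoun but from outside its binding domain, and is not c-commanded by it → coindexation permitted.
*Priya₄* c-commands the pronoun but from outside its binding domain, and is not c-commanded by it → coindexation permitted.
*Sofia₅* c-commands the pronoun within its binding domain → coindexation would violate Principle B.
*Amara₆*: the pronoun c-commands this R-expression → coindexation would violate Principle C on *Amara₆*.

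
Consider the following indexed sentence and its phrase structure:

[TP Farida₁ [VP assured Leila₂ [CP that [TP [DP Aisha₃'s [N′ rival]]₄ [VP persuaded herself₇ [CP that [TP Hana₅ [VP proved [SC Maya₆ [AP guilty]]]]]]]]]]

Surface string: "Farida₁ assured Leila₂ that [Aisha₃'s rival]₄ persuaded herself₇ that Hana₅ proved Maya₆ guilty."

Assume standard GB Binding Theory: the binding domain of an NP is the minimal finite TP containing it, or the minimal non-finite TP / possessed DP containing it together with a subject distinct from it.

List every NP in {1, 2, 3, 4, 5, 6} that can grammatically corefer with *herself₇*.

{4}

*herself* is an anaphor, so Principle A applies: it must be bound in its binding domain.
Binding domain of *herself₇*: the embedded TP, whose subject is [Aisha₃'s rival]₄.
*Farida₁* c-commands the anaphor but is outside its binding domain → cannot satisfy Principle A.
*Leila₂* c-commands the anaphor but is outside its binding domain → cannot satisfy Principle A.
*Aisha₃* does not c-command the anaphor → cannot bind it.
*[Aisha₃'s rival]₄* c-commands the anaphor within its binding domain → licit binder.
*Hana₅* does not c-command the anaphor → cannot bind it.
*Maya₆* does not c-command the anaphor → cannot bind it.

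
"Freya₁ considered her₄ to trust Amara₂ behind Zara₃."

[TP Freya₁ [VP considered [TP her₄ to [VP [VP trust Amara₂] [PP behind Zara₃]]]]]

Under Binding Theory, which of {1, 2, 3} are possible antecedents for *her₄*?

*her* is a pronoun, so Principle B applies: it must be free in its binding domain.
Binding domain of *her₄*: the matrix TP, whose subject is Freya₁.
*Freya₁* c-commands the pronoun within its binding domain → coindexation would violate Principle B.
*Amara₂*: the pronoun c-commands this R-expression → coindexation would violate Principle C on *Amara₂*.
*Zara₃*: the pronoun c-commands this R-expression → coindexation would violate Principle C on *Zara₃*.

none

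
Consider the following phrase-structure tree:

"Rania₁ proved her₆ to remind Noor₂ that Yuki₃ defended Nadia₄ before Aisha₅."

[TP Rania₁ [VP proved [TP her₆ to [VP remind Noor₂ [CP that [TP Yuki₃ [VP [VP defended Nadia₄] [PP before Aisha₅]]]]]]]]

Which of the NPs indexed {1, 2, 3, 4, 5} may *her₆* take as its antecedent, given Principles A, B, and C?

none

*her* is a pronoun, so Principle B applies: it must be free in its binding domain.
Binding domain of *her₆*: the matrix TP, whose subject is Rania₁.
*Rania₁* c-commands the pronoun within its binding domain → coindexation would violate Principle B.
*Noor₂*: the pronoun c-commands this R-expression → coindexation would violate Principle C on *Noor₂*.
*Yuki₃*: the pronoun c-commands this R-expression → coindexation would violate Principle C on *Yuki₃*.
*Nadia₄*: the pronoun c-commands this R-expression → coindexation would violate Principle C on *Nadia₄*.
*Aisha₅*: the pronoun c-commands this R-expression → coindexation would violate Principle C on *Aisha₅*.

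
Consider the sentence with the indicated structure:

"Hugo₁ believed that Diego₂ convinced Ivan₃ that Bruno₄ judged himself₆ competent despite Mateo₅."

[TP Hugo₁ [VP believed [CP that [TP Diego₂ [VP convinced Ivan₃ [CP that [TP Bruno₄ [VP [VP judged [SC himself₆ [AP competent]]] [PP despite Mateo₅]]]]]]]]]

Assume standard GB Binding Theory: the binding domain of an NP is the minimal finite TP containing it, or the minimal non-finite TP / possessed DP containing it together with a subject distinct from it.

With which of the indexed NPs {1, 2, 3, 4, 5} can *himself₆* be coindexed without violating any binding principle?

*himself* is an anaphor, so Principle A applies: it must be bound in its binding domain.
Binding domain of *himself₆*: the embedded TP, whose subject is Bruno₄.
*Hugo₁* c-commands the anaphor but is outside its binding domain → cannot satisfy Principle A.
*Diego₂* c-commands the anaphor but is outside its binding domain → cannot satisfy Principle A.
*Ivan₃* c-commands the anaphor but is outside its binding domain → cannot satisfy Principle A.
*Bruno₄* c-commands the anaphor within its binding domain → licit binder.
*Mateo₅* does not c-command the anaphor → cannot bind it.

{4}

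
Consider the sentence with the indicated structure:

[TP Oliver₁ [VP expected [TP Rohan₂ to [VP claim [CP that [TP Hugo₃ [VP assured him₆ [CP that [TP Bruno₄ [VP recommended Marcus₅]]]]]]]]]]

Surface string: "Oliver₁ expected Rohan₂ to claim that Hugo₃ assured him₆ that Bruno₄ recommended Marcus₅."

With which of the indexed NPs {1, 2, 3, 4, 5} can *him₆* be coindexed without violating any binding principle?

*him* is a pronoun, so Principle B applies: it must be free in its binding domain.
Binding domain of *him₆*: the embedded TP, whose subject is Hugo₃.
*Oliver₁* c-commands the pronoun but from outside its binding domain, and is not c-commanded by it → coindexation permitted.
*Rohan₂* c-commands the pronoun but from outside its binding domain, and is not c-commanded by it → coindexation permitted.
*Hugo₃* c-commands the pronoun within its binding domain → coindexation would violate Principle B.
*Bruno₄*: the pronoun c-commands this R-expression → coindexation would violate Principle C on *Bruno₄*.
*Marcus₅*: the pronoun c-commands this R-expression → coindexation would violate Principle C on *Marcus₅*.

{1, 2}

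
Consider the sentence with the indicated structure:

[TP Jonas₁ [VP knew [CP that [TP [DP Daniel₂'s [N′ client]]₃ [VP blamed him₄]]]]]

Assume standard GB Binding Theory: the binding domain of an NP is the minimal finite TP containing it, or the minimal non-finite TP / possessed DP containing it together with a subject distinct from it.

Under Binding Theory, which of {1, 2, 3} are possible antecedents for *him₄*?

*him* is a pronoun, so Principle B applies: it must be free in its binding domain.
Binding domain of *him₄*: the embedded TP, whose subject is [Daniel₂'s client]₃.
*Jonas₁* c-commands the pronoun but from outside its binding domain, and is not c-commanded by it → coindexation permitted.
*Daniel₂* and the pronoun do not c-command one another → neither Principle B nor Principle C is at stake; coindexation permitted.
*[Daniel₂'s client]₃* c-commands the pronoun within its binding domain → coindexation would violate Principle B.

{1, 2}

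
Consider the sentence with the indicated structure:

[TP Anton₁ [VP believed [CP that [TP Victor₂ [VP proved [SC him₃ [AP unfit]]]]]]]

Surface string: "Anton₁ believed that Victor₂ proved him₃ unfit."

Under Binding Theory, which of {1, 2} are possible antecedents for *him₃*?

*him* is a pronoun, so Principle B applies: it must be free in its binding domain.
Binding domain of *him₃*: the embedded TP, whose subject is Victor₂.
*Anton₁* c-commands the pronoun but from outside its binding domain, and is not c-commanded by it → coindexation permitted.
*Victor₂* c-commands the pronoun within its binding domain → coindexation would violate Principle B.

{1}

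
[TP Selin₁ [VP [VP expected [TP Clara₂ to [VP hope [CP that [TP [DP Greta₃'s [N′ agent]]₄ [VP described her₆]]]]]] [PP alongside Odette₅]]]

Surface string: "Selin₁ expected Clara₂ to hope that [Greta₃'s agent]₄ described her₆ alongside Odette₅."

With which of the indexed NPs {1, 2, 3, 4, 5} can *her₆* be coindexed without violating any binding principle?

*her* is a pronoun, so Principle B applies: it must be free in its binding domain.
Binding domain of *her₆*: the embedded TP, whose subject is [Greta₃'s agent]₄.
*Selin₁* c-commands the pronoun but from outside its binding domain, and is not c-commanded by it → coindexation permitted.
*Clara₂* c-commands the pronoun but from outside its binding domain, and is not c-commanded by it → coindexation permitted.
*Greta₃* and the pronoun do not c-command one another → neither Principle B nor Principle C is at stake; coindexation permitted.
*[Greta₃'s agent]₄* c-commands the pronoun within its binding domain → coindexation would violate Principle B.
*Odette₅* and the pronoun do not c-command one another → neither Principle B nor Principle C is at stake; coindexation permitted.

{1, 2, 3, 5}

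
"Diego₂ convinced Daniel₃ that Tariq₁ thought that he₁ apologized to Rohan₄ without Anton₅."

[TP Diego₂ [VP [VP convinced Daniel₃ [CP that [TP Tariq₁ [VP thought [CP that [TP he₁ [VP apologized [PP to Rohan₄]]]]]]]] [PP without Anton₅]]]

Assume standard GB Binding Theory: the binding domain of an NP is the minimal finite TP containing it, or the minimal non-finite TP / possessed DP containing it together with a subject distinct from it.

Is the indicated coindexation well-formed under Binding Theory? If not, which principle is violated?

grammatical

The two coindexed NPs are *Tariq₁* and *he₁*.
*he₁* is a pronoun; nothing c-commands it within its binding domain (the embedded TP.), so Principle B holds trivially.
*Tariq₁* is an R-expression; *he₁* does not c-command it, and no other NP shares its index, so Principle C is satisfied.
All principles are respected.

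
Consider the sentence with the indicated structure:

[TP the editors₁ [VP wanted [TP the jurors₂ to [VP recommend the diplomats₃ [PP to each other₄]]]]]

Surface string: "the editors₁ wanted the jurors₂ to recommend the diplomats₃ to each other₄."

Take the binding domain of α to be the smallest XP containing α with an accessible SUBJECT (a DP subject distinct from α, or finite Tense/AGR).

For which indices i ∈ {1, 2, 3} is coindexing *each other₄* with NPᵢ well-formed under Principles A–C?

*each other* is an anaphor, so Principle A applies: it must be bound in its binding domain.
Binding domain of *each other₄*: the embedded TP, whose subject is the jurors₂.
*the editors₁* c-commands the anaphor but is outside its binding domain → cannot satisfy Principle A.
*the jurors₂* c-commands the anaphor within its binding domain → licit binder.
*the diplomats₃* c-commands the anaphor within its binding domain → licit binder.

{2, 3}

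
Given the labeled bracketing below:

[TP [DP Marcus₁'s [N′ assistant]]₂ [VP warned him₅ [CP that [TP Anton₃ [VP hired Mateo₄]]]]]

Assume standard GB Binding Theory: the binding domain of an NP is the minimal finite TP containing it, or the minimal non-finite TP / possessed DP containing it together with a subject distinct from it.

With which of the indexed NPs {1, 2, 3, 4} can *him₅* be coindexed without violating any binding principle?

*him* is a pronoun, so Principle B applies: it must be free in its binding domain.
Binding domain of *him₅*: the matrix TP, whose subject is [Marcus₁'s assistant]₂.
*Marcus₁* and the pronoun do not c-command one another → neither Principle B nor Principle C is at stake; coindexation permitted.
*[Marcus₁'s assistant]₂* c-commands the pronoun within its binding domain → coindexation would violate Principle B.
*Anton₃*: the pronoun c-commands this R-expression → coindexation would violate Principle C on *Anton₃*.
*Mateo₄*: the pronoun c-commands this R-expression → coindexation would violate Principle C on *Mateo₄*.

{1}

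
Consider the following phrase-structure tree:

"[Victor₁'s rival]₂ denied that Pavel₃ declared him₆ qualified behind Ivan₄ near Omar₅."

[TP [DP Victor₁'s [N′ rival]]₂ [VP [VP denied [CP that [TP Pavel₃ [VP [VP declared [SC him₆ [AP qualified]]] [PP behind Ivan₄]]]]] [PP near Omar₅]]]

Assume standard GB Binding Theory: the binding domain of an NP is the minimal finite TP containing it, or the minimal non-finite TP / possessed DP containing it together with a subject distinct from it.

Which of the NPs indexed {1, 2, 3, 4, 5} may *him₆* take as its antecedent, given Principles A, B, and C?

{1, 2, 4, 5}

*him* is a pronoun, so Principle B applies: it must be free in its binding domain.
Binding domain of *him₆*: the embedded TP, whose subject is Pavel₃.
*Victor₁* and the pronoun do not c-command one another → neither Principle B nor Principle C is at stake; coindexation permitted.
*[Victor₁'s rival]₂* c-commands the pronoun but from outside its binding domain, and is not c-commanded by it → coindexation permitted.
*Pavel₃* c-commands the pronoun within its binding domain → coindexation would violate Principle B.
*Ivan₄* and the pronoun do not c-command one another → neither Principle B nor Principle C is at stake; coindexation permitted.
*Omar₅* and the pronoun do not c-command one another → neither Principle B nor Principle C is at stake; coindexation permitted.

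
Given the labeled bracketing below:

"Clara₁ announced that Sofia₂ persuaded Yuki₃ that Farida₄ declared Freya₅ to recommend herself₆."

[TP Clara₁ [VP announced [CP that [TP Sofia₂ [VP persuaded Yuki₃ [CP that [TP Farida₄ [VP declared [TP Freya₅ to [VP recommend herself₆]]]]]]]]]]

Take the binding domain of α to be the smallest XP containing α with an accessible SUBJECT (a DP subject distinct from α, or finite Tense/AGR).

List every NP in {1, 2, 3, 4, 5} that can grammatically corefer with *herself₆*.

*herself* is an anaphor, so Principle A applies: it must be bound in its binding domain.
Binding domain of *herself₆*: the embedded TP, whose subject is Freya₅.
*Clara₁* c-commands the anaphor but is outside its binding domain → cannot satisfy Principle A.
*Sofia₂* c-commands the anaphor but is outside its binding domain → cannot satisfy Principle A.
*Yuki₃* c-commands the anaphor but is outside its binding domain → cannot satisfy Principle A.
*Farida₄* c-commands the anaphor but is outside its binding domain → cannot satisfy Principle A.
*Freya₅* c-commands the anaphor within its binding domain → licit binder.

{5}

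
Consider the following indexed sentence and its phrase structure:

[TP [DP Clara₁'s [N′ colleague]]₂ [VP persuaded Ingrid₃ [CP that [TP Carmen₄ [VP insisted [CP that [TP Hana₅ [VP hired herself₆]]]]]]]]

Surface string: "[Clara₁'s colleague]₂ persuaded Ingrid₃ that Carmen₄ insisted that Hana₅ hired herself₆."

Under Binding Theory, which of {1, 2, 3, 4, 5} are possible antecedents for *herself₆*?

{5}

*herself* is an anaphor, so Principle A applies: it must be bound in its binding domain.
Binding domain of *herself₆*: the embedded TP, whose subject is Hana₅.
*Clara₁* does not c-command the anaphor → cannot bind it.
*[Clara₁'s colleague]₂* c-commands the anaphor but is outside its binding domain → cannot satisfy Principle A.
*Ingrid₃* c-commands the anaphor but is outside its binding domain → cannot satisfy Principle A.
*Carmen₄* c-commands the anaphor but is outside its binding domain → cannot satisfy Principle A.
*Hana₅* c-commands the anaphor within its binding domain → licit binder.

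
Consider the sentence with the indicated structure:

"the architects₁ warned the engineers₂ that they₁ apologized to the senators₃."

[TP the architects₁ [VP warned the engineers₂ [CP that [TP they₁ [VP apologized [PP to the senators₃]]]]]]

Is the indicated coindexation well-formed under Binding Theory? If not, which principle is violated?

The two coindexed NPs are *the architects₁* and *they₁*.
*they₁* is a pronoun; nothing c-commands it within its binding domain (the embedded TP.), so Principle B holds trivially.
*the architects₁* is an R-expression; *they₁* does not c-command it, and no other NP shares its index, so Principle C is satisfied.
All principles are respected.

grammatical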